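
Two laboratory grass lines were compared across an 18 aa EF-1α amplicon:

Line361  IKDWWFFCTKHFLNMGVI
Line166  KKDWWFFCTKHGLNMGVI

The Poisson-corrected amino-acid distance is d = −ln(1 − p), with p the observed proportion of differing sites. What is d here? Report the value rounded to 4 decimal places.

Mismatches occur at site 1 (I/K), site 12 (F/G).
p = 2/18 = 0.111111.
d = −ln(1 − 0.111111) = −ln(0.888889) = 0.1178.

0.1178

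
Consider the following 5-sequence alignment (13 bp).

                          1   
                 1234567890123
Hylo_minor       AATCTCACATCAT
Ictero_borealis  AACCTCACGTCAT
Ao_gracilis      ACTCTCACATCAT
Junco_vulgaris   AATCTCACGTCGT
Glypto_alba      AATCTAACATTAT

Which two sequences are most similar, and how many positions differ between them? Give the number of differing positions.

Pairwise Hamming distances:
  Hylo_minor vs Ictero_borealis: 2
  Hylo_minor vs Ao_gracilis: 1
  Hylo_minor vs Junco_vulgaris: 2
  Hylo_minor vs Glypto_alba: 2
  Ictero_borealis vs Ao_gracilis: 3
  Ictero_borealis vs Junco_vulgaris: 2
  Ictero_borealis vs Glypto_alba: 4
  Ao_gracilis vs Junco_vulgaris: 3
  Ao_gracilis vs Glypto_alba: 3
  Junco_vulgaris vs Glypto_alba: 4
The smallest is 1, between Hylo_minor and Ao_gracilis.

1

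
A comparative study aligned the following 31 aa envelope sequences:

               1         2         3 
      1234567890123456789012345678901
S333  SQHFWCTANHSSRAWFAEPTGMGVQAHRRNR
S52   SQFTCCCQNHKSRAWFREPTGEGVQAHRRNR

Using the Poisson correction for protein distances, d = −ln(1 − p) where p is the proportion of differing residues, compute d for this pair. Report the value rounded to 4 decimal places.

0.2985

Mismatches occur at site 3 (H→F), site 4 (F→T), site 5 (W→C), site 7 (T→C), site 8 (A→Q), site 11 (S→K), site 17 (A→R), site 22 (M→E).
p = 8/31 = 0.258065.
d = −ln(1 − 0.258065) = −ln(0.741935) = 0.2985.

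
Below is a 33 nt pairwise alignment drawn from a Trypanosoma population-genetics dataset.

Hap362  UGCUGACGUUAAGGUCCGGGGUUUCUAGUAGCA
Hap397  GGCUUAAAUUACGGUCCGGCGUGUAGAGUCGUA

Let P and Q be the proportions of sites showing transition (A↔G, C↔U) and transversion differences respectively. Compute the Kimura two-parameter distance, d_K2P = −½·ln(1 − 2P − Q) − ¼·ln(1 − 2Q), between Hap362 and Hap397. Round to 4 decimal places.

The sequences differ at positions 1 (U/G, transversion), 5 (G/U, transversion), 7 (C/A, transversion), 8 (G/A, transition), 12 (A/C, transversion), 20 (G/C, transversion), 23 (U/G, transversion), 25 (C/A, transversion), 26 (U/G, transversion), 30 (A/C, transversion), 32 (C/U, transition).
Of the 11 differences, 2 transitions and 9 transversions over 33 sites: P = 2/33 = 0.060606, Q = 9/33 = 0.272727.
d = −0.5·ln(0.606061) − 0.25·ln(0.454546) = −0.5·(-0.500775) − 0.25·(-0.788456) = 0.4475.

0.4475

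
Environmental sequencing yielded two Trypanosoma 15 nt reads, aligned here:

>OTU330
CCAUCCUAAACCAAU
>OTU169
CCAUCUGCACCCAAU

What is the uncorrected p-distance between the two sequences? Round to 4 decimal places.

Differing sites — 6:C/U; 7:U/G; 8:A/C; 10:A/C.
There are 4 differences over 15 sites, so p = 4/15 = 0.2667.

0.2667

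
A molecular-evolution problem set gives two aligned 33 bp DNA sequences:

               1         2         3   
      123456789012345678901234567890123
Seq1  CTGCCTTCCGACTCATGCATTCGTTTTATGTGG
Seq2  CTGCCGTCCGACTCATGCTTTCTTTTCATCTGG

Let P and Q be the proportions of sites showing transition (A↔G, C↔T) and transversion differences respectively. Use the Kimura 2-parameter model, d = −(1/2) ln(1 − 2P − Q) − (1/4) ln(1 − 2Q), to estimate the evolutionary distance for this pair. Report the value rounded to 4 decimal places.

0.1697

Differing sites — 6:T/G (Tv); 19:A/T (Tv); 23:G/T (Tv); 27:T/C (Ti); 30:G/C (Tv).
Of the 5 differences, 1 transition and 4 transversions over 33 sites: P = 1/33 = 0.030303, Q = 4/33 = 0.121212.
d = −0.5·ln(0.818182) − 0.25·ln(0.757576) = −0.5·(-0.200670) − 0.25·(-0.277631) = 0.1697.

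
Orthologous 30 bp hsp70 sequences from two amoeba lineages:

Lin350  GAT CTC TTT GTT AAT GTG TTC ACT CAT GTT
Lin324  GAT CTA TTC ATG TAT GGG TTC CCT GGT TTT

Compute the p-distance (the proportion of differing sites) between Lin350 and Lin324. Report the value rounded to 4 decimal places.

0.3333

The sequences differ at positions 6 (C/A), 9 (T/C), 10 (G/A), 12 (T/G), 13 (A/T), 17 (T/G), 22 (A/C), 25 (C/G), 26 (A/G), 28 (G/T).
There are 10 differences over 30 sites, so p = 10/30 = 0.3333.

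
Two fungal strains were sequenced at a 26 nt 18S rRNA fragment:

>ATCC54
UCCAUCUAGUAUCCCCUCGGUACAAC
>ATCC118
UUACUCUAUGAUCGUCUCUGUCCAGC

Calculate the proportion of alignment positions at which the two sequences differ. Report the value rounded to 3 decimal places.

Mismatches occur at site 2 (C→U), site 3 (C→A), site 4 (A→C), site 9 (G→U), site 10 (U→G), site 14 (C→G), site 15 (C→U), site 19 (G→U), site 22 (A→C), site 25 (A→G).
There are 10 differences over 26 sites, so p = 10/26 = 0.385.

0.385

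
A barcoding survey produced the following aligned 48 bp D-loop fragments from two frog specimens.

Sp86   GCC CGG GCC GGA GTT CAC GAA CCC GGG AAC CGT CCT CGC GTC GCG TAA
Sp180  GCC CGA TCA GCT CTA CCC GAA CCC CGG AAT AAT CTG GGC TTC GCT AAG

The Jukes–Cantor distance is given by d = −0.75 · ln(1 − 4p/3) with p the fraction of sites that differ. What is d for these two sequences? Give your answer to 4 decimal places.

Differing sites — 6:G/A; 7:G/T; 9:C/A; 11:G/C; 12:A/T; 13:G/C; 15:T/A; 17:A/C; 25:G/C; 30:C/T; 31:C/A; 32:G/A; 35:C/T; 36:T/G; 37:C/G; 40:G/T; 45:G/T; 46:T/A; 48:A/G.
p = 19/48 = 0.395833.
d = −0.75 · ln(1 − (4/3)·0.395833) = −0.75 · ln(0.472223) = −0.75 · (-0.750304) = 0.5627.

0.5627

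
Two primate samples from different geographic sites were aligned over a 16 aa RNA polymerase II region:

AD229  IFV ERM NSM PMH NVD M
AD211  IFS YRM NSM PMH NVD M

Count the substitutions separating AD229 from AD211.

2

The sequences differ at positions 3 (V/S), 4 (E/Y).
That gives 2 mismatches out of 16 aligned sites, so the Hamming distance is 2.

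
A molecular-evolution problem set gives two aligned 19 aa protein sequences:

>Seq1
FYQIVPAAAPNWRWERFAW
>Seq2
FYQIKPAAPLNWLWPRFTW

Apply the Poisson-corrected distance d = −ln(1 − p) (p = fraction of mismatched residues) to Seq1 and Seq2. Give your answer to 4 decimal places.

Mismatches occur at site 5 (V→K), site 9 (A→P), site 10 (P→L), site 13 (R→L), site 15 (E→P), site 18 (A→T).
p = 6/19 = 0.315789.
d = −ln(1 − 0.315789) = −ln(0.684211) = 0.3795.

0.3795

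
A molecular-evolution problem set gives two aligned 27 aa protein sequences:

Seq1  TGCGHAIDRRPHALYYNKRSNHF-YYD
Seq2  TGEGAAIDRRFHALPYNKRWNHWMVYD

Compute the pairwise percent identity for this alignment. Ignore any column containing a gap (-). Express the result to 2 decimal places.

Excluding the 1 gap column leaves 26 comparable sites.
Mismatches occur at site 3 (C↔E), site 5 (H↔A), site 11 (P↔F), site 15 (Y↔P), site 20 (S↔W), site 23 (F↔W), site 25 (Y↔V).
19 of the 26 comparable sites match, so the percent identity is 19/26 × 100 = 73.08%.

73.08%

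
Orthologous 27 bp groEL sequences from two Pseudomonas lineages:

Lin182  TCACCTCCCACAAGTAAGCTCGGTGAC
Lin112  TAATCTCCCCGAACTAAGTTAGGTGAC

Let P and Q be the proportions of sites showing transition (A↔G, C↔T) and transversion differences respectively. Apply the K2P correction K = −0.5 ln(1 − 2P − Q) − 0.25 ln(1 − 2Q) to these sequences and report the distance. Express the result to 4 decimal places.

0.3184

Differing sites — 2:C/A (Tv); 4:C/T (Ti); 10:A/C (Tv); 11:C/G (Tv); 14:G/C (Tv); 19:C/T (Ti); 21:C/A (Tv).
Of the 7 differences, 2 transitions and 5 transversions over 27 sites: P = 2/27 = 0.074074, Q = 5/27 = 0.185185.
d = −0.5·ln(0.666667) − 0.25·ln(0.629630) = −0.5·(-0.405465) − 0.25·(-0.462623) = 0.3184.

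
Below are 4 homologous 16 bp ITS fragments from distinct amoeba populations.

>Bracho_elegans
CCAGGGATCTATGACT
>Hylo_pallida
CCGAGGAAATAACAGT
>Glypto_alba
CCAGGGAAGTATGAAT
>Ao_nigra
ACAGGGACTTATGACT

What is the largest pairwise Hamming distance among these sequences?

8

Pairwise Hamming distances:
  Bracho_elegans vs Hylo_pallida: 7
  Bracho_elegans vs Glypto_alba: 3
  Bracho_elegans vs Ao_nigra: 3
  Hylo_pallida vs Glypto_alba: 6
  Hylo_pallida vs Ao_nigra: 8
  Glypto_alba vs Ao_nigra: 4
The largest is 8, between Hylo_pallida and Ao_nigra.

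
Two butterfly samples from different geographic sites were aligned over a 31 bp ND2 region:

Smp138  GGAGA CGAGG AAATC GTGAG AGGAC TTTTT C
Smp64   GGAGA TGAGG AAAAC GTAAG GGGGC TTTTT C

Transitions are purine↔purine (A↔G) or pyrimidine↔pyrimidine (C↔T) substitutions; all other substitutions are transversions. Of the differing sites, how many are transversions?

1

The sequences differ at positions 6 (C/T, transition), 14 (T/A, transversion), 18 (G/A, transition), 21 (A/G, transition), 24 (A/G, transition).
Of the 5 differences, 4 transitions and 1 transversion, so the answer is 1.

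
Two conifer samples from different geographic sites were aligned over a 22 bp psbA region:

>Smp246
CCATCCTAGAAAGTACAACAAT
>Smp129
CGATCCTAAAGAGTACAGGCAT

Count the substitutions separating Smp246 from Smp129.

Mismatches occur at site 2 (C↔G), site 9 (G↔A), site 11 (A↔G), site 18 (A↔G), site 19 (C↔G), site 20 (A↔C).
That gives 6 mismatches out of 22 aligned sites, so the Hamming distance is 6.

6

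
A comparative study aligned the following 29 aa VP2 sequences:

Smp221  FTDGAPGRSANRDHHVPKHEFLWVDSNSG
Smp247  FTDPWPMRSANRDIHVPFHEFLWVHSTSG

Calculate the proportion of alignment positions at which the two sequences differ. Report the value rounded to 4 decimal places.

Differing sites — 4:G/P; 5:A/W; 7:G/M; 14:H/I; 18:K/F; 25:D/H; 27:N/T.
There are 7 differences over 29 sites, so p = 7/29 = 0.2414.

0.2414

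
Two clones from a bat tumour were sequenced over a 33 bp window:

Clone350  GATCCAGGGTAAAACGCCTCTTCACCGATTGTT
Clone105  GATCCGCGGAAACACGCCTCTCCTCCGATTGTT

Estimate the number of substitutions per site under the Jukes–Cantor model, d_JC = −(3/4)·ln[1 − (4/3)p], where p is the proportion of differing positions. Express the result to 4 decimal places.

Differing sites — 6:A/G; 7:G/C; 10:T/A; 13:A/C; 22:T/C; 24:A/T.
p = 6/33 = 0.181818.
d = −0.75 · ln(1 − (4/3)·0.181818) = −0.75 · ln(0.757576) = −0.75 · (-0.277631) = 0.2082.

0.2082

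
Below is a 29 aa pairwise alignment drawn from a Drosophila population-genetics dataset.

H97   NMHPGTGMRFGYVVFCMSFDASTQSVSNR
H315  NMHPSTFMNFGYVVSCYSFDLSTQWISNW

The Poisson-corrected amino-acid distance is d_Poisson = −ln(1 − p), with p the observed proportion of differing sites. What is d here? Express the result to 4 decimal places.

0.3716

Mismatches occur at site 5 (G/S), site 7 (G/F), site 9 (R/N), site 15 (F/S), site 17 (M/Y), site 21 (A/L), site 25 (S/W), site 26 (V/I), site 29 (R/W).
p = 9/29 = 0.310345.
d = −ln(1 − 0.310345) = −ln(0.689655) = 0.3716.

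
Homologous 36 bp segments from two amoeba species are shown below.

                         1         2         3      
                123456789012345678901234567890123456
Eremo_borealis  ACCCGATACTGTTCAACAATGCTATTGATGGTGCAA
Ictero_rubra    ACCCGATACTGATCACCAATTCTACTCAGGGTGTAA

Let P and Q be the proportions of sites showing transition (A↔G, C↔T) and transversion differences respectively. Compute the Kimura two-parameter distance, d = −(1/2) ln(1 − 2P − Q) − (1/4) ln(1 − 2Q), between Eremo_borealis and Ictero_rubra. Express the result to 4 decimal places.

0.2252

Mismatches occur at site 12 (T/A, transversion), site 16 (A/C, transversion), site 21 (G/T, transversion), site 25 (T/C, transition), site 27 (G/C, transversion), site 29 (T/G, transversion), site 34 (C/T, transition).
Of the 7 differences, 2 transitions and 5 transversions over 36 sites: P = 2/36 = 0.055556, Q = 5/36 = 0.138889.
d = −0.5·ln(0.749999) − 0.25·ln(0.722222) = −0.5·(-0.287683) − 0.25·(-0.325423) = 0.2252.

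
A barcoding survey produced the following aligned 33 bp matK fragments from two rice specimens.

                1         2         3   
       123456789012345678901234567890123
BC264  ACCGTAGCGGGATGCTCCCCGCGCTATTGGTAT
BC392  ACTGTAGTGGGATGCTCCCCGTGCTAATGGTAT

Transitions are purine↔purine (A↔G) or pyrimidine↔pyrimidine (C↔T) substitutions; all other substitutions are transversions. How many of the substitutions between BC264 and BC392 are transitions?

3

Differing sites — 3:C/T (Ti); 8:C/T (Ti); 22:C/T (Ti); 27:T/A (Tv).
Of the 4 differences, 3 transitions and 1 transversion, so the answer is 3.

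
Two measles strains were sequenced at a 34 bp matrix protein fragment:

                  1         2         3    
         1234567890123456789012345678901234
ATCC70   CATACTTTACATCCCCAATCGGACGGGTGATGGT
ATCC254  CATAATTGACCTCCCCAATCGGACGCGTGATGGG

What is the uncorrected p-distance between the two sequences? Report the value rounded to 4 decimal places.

0.1471

The sequences differ at positions 5 (C/A), 8 (T/G), 11 (A/C), 26 (G/C), 34 (T/G).
There are 5 differences over 34 sites, so p = 5/34 = 0.1471.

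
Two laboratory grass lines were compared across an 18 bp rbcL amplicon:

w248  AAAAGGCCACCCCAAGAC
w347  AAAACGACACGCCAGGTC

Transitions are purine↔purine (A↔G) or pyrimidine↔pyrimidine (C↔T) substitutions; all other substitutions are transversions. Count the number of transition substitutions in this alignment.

1

Differing sites — 5:G/C (Tv); 7:C/A (Tv); 11:C/G (Tv); 15:A/G (Ti); 17:A/T (Tv).
Of the 5 differences, 1 transition and 4 transversions, so the answer is 1.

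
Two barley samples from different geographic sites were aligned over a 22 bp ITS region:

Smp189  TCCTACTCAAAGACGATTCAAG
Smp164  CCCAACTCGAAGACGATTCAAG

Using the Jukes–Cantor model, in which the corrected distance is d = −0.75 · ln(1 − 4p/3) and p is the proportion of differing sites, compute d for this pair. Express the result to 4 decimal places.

Differing sites — 1:T/C; 4:T/A; 9:A/G.
p = 3/22 = 0.136364.
d = −0.75 · ln(1 − (4/3)·0.136364) = −0.75 · ln(0.818181) = −0.75 · (-0.200672) = 0.1505.

0.1505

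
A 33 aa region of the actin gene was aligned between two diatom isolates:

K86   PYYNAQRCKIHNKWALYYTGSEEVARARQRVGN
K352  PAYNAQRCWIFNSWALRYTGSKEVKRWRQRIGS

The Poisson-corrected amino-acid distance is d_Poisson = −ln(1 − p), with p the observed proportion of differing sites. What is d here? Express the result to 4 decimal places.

The sequences differ at positions 2 (Y/A), 9 (K/W), 11 (H/F), 13 (K/S), 17 (Y/R), 22 (E/K), 25 (A/K), 27 (A/W), 31 (V/I), 33 (N/S).
p = 10/33 = 0.303030.
d = −ln(1 − 0.303030) = −ln(0.696970) = 0.3610.

0.3610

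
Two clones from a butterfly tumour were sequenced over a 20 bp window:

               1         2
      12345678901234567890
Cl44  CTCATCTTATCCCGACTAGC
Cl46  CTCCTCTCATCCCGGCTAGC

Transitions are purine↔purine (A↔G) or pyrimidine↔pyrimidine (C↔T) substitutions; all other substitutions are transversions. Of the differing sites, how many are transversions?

Mismatches occur at site 4 (A/C, transversion), site 8 (T/C, transition), site 15 (A/G, transition).
Of the 3 differences, 2 transitions and 1 transversion, so the answer is 1.

1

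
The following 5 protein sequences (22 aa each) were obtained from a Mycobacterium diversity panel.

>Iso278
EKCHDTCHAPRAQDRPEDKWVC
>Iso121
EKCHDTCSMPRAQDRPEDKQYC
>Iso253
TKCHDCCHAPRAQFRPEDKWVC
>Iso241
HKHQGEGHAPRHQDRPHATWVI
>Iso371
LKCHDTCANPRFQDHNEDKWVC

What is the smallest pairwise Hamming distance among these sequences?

Pairwise Hamming distances:
  Iso278 vs Iso121: 4
  Iso278 vs Iso253: 3
  Iso278 vs Iso241: 11
  Iso278 vs Iso371: 6
  Iso121 vs Iso253: 7
  Iso121 vs Iso241: 15
  Iso121 vs Iso371: 8
  Iso253 vs Iso241: 12
  Iso253 vs Iso371: 8
  Iso241 vs Iso371: 15
The smallest is 3, between Iso278 and Iso253.

3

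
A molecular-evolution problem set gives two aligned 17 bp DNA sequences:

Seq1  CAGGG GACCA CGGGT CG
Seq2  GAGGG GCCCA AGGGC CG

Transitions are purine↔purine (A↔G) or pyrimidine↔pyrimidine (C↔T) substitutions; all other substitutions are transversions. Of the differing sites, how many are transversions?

3

The sequences differ at positions 1 (C/G, transversion), 7 (A/C, transversion), 11 (C/A, transversion), 15 (T/C, transition).
Of the 4 differences, 1 transition and 3 transversions, so the answer is 3.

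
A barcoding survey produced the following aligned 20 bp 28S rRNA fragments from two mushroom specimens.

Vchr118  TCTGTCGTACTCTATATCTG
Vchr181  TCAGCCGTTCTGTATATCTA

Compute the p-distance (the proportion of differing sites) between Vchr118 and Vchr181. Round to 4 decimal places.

0.2500

Differing sites — 3:T/A; 5:T/C; 9:A/T; 12:C/G; 20:G/A.
There are 5 differences over 20 sites, so p = 5/20 = 0.2500.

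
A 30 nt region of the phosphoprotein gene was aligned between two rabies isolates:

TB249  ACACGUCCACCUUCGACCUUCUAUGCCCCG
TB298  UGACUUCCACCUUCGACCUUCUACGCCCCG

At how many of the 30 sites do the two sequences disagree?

The sequences differ at positions 1 (A/U), 2 (C/G), 5 (G/U), 24 (U/C).
That gives 4 mismatches out of 30 aligned sites, so the Hamming distance is 4.

4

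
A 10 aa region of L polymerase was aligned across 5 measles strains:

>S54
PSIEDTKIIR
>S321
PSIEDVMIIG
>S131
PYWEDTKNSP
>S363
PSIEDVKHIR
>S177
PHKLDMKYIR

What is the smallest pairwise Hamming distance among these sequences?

2

Pairwise Hamming distances:
  S54 vs S321: 3
  S54 vs S131: 5
  S54 vs S363: 2
  S54 vs S177: 5
  S321 vs S131: 7
  S321 vs S363: 3
  S321 vs S177: 7
  S131 vs S363: 6
  S131 vs S177: 7
  S363 vs S177: 5
The smallest is 2, between S54 and S363.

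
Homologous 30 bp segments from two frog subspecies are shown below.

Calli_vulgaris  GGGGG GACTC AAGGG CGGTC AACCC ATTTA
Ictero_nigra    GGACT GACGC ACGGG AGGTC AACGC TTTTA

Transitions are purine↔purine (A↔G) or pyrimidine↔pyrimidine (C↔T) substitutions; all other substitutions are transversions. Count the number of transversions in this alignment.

7

Differing sites — 3:G/A (Ti); 4:G/C (Tv); 5:G/T (Tv); 9:T/G (Tv); 12:A/C (Tv); 16:C/A (Tv); 24:C/G (Tv); 26:A/T (Tv).
Of the 8 differences, 1 transition and 7 transversions, so the answer is 7.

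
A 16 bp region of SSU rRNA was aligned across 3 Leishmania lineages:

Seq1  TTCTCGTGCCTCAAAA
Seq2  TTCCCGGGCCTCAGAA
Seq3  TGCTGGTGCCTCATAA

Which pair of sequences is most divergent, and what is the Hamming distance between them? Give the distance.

5

Pairwise Hamming distances:
  Seq1 vs Seq2: 3
  Seq1 vs Seq3: 3
  Seq2 vs Seq3: 5
The largest is 5, between Seq2 and Seq3.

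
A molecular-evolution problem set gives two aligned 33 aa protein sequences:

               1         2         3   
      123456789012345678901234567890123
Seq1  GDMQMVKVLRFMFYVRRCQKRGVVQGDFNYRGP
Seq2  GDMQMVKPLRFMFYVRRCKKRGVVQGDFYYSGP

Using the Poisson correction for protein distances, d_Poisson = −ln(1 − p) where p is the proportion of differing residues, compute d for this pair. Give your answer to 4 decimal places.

Differing sites — 8:V/P; 19:Q/K; 29:N/Y; 31:R/S.
p = 4/33 = 0.121212.
d = −ln(1 − 0.121212) = −ln(0.878788) = 0.1292.

0.1292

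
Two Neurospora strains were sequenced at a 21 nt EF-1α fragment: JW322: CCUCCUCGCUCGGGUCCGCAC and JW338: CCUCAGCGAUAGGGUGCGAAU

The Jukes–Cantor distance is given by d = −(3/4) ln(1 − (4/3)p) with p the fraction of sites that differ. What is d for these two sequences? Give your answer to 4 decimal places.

0.4408

Mismatches occur at site 5 (C/A), site 6 (U/G), site 9 (C/A), site 11 (C/A), site 16 (C/G), site 19 (C/A), site 21 (C/U).
p = 7/21 = 0.333333.
d = −0.75 · ln(1 − (4/3)·0.333333) = −0.75 · ln(0.555556) = −0.75 · (-0.587786) = 0.4408.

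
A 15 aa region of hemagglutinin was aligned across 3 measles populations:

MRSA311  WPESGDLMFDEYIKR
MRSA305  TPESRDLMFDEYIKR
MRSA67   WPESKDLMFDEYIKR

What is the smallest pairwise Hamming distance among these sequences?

1

Pairwise Hamming distances:
  MRSA311 vs MRSA305: 2
  MRSA311 vs MRSA67: 1
  MRSA305 vs MRSA67: 2
The smallest is 1, between MRSA311 and MRSA67.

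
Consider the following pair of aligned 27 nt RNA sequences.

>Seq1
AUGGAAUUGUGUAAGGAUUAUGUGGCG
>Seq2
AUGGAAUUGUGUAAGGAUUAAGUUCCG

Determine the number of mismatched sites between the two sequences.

3

The sequences differ at positions 21 (U/A), 24 (G/U), 25 (G/C).
That gives 3 mismatches out of 27 aligned sites, so the Hamming distance is 3.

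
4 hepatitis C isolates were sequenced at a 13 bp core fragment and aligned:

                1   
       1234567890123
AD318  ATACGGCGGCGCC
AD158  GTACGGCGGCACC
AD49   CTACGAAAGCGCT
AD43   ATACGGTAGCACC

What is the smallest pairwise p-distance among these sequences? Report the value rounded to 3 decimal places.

Pairwise Hamming distances:
  AD318 vs AD158: 2
  AD318 vs AD49: 5
  AD318 vs AD43: 3
  AD158 vs AD49: 6
  AD158 vs AD43: 3
  AD49 vs AD43: 5
The smallest is 2 mismatches, between AD318 and AD158; p = 2/13 = 0.154.

0.154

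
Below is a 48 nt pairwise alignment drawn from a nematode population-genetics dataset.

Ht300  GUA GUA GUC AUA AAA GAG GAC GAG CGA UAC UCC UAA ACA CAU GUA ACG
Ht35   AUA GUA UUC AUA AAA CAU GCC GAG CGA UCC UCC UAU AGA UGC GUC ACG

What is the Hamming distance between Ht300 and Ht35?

12

Differing sites — 1:G/A; 7:G/U; 16:G/C; 18:G/U; 20:A/C; 29:A/C; 36:A/U; 38:C/G; 40:C/U; 41:A/G; 42:U/C; 45:A/C.
That gives 12 mismatches out of 48 aligned sites, so the Hamming distance is 12.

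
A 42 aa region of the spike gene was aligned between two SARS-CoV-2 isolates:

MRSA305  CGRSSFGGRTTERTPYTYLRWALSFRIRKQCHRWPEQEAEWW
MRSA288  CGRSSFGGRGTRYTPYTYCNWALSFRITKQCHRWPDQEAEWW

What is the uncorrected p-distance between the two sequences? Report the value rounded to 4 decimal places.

Mismatches occur at site 10 (T↔G), site 12 (E↔R), site 13 (R↔Y), site 19 (L↔C), site 20 (R↔N), site 28 (R↔T), site 36 (E↔D).
There are 7 differences over 42 sites, so p = 7/42 = 0.1667.

0.1667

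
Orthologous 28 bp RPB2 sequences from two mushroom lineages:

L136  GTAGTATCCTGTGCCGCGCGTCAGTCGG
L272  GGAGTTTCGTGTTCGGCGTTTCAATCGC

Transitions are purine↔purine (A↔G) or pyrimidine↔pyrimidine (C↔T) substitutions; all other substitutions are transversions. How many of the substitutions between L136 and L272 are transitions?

2

The sequences differ at positions 2 (T/G, transversion), 6 (A/T, transversion), 9 (C/G, transversion), 13 (G/T, transversion), 15 (C/G, transversion), 19 (C/T, transition), 20 (G/T, transversion), 24 (G/A, transition), 28 (G/C, transversion).
Of the 9 differences, 2 transitions and 7 transversions, so the answer is 2.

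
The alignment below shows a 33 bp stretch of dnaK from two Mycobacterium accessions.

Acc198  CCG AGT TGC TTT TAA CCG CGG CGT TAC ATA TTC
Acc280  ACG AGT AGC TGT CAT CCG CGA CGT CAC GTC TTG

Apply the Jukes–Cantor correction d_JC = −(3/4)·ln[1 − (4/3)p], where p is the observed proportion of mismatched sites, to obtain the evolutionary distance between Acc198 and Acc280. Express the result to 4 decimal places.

Mismatches occur at site 1 (C↔A), site 7 (T↔A), site 11 (T↔G), site 13 (T↔C), site 15 (A↔T), site 21 (G↔A), site 25 (T↔C), site 28 (A↔G), site 30 (A↔C), site 33 (C↔G).
p = 10/33 = 0.303030.
d = −0.75 · ln(1 − (4/3)·0.303030) = −0.75 · ln(0.595960) = −0.75 · (-0.517582) = 0.3882.

0.3882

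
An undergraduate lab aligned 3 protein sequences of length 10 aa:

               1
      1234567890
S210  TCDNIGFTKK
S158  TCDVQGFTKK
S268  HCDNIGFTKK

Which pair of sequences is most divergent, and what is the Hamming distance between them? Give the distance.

Pairwise Hamming distances:
  S210 vs S158: 2
  S210 vs S268: 1
  S158 vs S268: 3
The largest is 3, between S158 and S268.

3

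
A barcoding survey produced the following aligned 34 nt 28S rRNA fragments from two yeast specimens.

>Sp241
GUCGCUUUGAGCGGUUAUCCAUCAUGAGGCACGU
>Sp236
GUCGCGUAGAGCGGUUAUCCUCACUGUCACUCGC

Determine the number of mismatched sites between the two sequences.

11

The sequences differ at positions 6 (U/G), 8 (U/A), 21 (A/U), 22 (U/C), 23 (C/A), 24 (A/C), 27 (A/U), 28 (G/C), 29 (G/A), 31 (A/U), 34 (U/C).
That gives 11 mismatches out of 34 aligned sites, so the Hamming distance is 11.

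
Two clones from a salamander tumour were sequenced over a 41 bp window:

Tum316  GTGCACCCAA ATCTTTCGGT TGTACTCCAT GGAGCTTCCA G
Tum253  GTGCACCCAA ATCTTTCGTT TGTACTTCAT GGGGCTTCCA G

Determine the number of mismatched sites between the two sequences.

3

Differing sites — 19:G/T; 27:C/T; 33:A/G.
That gives 3 mismatches out of 41 aligned sites, so the Hamming distance is 3.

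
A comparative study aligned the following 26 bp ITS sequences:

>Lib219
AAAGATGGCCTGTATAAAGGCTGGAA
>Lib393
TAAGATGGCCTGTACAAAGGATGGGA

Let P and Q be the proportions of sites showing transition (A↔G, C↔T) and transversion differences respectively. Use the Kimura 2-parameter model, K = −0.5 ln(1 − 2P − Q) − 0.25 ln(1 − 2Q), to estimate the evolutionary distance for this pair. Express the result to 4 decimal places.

0.1729

Mismatches occur at site 1 (A/T, transversion), site 15 (T/C, transition), site 21 (C/A, transversion), site 25 (A/G, transition).
Of the 4 differences, 2 transitions and 2 transversions over 26 sites: P = 2/26 = 0.076923, Q = 2/26 = 0.076923.
d = −0.5·ln(0.769231) − 0.25·ln(0.846154) = −0.5·(-0.262364) − 0.25·(-0.167054) = 0.1729.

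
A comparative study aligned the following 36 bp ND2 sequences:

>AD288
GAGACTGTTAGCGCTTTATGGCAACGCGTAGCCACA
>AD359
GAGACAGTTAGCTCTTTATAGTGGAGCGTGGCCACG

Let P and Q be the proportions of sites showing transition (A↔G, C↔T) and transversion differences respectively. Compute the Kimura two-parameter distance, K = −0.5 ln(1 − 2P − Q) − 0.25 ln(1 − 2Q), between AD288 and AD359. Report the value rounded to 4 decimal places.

0.3151

The sequences differ at positions 6 (T/A, transversion), 13 (G/T, transversion), 20 (G/A, transition), 22 (C/T, transition), 23 (A/G, transition), 24 (A/G, transition), 25 (C/A, transversion), 30 (A/G, transition), 36 (A/G, transition).
Of the 9 differences, 6 transitions and 3 transversions over 36 sites: P = 6/36 = 0.166667, Q = 3/36 = 0.083333.
d = −0.5·ln(0.583333) − 0.25·ln(0.833334) = −0.5·(-0.538997) − 0.25·(-0.182321) = 0.3151.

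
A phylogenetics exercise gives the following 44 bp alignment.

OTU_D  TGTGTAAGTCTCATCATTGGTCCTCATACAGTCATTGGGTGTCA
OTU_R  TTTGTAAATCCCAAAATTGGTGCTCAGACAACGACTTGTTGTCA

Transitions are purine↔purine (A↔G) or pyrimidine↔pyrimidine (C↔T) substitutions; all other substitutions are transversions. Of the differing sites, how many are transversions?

The sequences differ at positions 2 (G/T, transversion), 8 (G/A, transition), 11 (T/C, transition), 14 (T/A, transversion), 15 (C/A, transversion), 22 (C/G, transversion), 27 (T/G, transversion), 31 (G/A, transition), 32 (T/C, transition), 33 (C/G, transversion), 35 (T/C, transition), 37 (G/T, transversion), 39 (G/T, transversion).
Of the 13 differences, 5 transitions and 8 transversions, so the answer is 8.

8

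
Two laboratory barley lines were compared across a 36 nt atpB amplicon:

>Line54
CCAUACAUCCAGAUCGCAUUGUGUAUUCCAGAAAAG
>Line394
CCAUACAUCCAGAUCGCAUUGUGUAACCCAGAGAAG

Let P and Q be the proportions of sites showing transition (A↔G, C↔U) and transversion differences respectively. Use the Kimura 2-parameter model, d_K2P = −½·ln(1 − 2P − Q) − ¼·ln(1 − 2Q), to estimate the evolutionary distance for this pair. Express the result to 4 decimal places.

Mismatches occur at site 26 (U→A, transversion), site 27 (U→C, transition), site 33 (A→G, transition).
Of the 3 differences, 2 transitions and 1 transversion over 36 sites: P = 2/36 = 0.055556, Q = 1/36 = 0.027778.
d = −0.5·ln(0.861110) − 0.25·ln(0.944444) = −0.5·(-0.149533) − 0.25·(-0.057159) = 0.0891.

0.0891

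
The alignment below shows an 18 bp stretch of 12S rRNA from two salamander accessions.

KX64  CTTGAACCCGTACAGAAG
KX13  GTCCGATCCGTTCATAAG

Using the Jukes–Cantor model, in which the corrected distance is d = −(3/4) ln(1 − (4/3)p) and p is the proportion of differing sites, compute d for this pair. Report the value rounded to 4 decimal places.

0.5482

Differing sites — 1:C/G; 3:T/C; 4:G/C; 5:A/G; 7:C/T; 12:A/T; 15:G/T.
p = 7/18 = 0.388889.
d = −0.75 · ln(1 − (4/3)·0.388889) = −0.75 · ln(0.481481) = −0.75 · (-0.730889) = 0.5482.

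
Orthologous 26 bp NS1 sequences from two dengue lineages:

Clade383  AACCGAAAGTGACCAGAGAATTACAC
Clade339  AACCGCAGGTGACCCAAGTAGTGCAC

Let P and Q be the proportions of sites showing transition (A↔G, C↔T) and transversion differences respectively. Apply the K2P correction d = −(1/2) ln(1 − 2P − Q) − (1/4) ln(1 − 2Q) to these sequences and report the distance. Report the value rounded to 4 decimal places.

0.3347

Differing sites — 6:A/C (Tv); 8:A/G (Ti); 15:A/C (Tv); 16:G/A (Ti); 19:A/T (Tv); 21:T/G (Tv); 23:A/G (Ti).
Of the 7 differences, 3 transitions and 4 transversions over 26 sites: P = 3/26 = 0.115385, Q = 4/26 = 0.153846.
d = −0.5·ln(0.615384) − 0.25·ln(0.692308) = −0.5·(-0.485509) − 0.25·(-0.367724) = 0.3347.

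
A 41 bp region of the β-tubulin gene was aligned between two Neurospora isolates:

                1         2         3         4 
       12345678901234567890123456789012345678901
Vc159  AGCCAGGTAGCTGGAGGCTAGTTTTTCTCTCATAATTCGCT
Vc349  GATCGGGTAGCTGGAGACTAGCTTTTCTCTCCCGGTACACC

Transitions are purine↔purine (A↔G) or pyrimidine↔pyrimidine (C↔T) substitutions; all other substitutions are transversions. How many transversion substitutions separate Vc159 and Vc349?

2

Differing sites — 1:A/G (Ti); 2:G/A (Ti); 3:C/T (Ti); 5:A/G (Ti); 17:G/A (Ti); 22:T/C (Ti); 32:A/C (Tv); 33:T/C (Ti); 34:A/G (Ti); 35:A/G (Ti); 37:T/A (Tv); 39:G/A (Ti); 41:T/C (Ti).
Of the 13 differences, 11 transitions and 2 transversions, so the answer is 2.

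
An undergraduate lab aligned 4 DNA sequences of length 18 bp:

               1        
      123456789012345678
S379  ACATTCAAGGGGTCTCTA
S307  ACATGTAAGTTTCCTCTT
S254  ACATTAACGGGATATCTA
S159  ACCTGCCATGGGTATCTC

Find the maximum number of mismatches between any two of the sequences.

10

Pairwise Hamming distances:
  S379 vs S307: 7
  S379 vs S254: 4
  S379 vs S159: 6
  S307 vs S254: 9
  S307 vs S159: 10
  S254 vs S159: 8
The largest is 10, between S307 and S159.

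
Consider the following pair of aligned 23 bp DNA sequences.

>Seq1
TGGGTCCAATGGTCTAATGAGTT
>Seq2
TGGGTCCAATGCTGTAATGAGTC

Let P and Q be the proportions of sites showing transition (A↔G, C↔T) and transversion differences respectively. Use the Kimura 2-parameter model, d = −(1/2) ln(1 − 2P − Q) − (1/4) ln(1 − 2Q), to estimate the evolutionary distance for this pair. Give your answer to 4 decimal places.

0.1433

Mismatches occur at site 12 (G/C, transversion), site 14 (C/G, transversion), site 23 (T/C, transition).
Of the 3 differences, 1 transition and 2 transversions over 23 sites: P = 1/23 = 0.043478, Q = 2/23 = 0.086957.
d = −0.5·ln(0.826087) − 0.25·ln(0.826086) = −0.5·(-0.191055) − 0.25·(-0.191056) = 0.1433.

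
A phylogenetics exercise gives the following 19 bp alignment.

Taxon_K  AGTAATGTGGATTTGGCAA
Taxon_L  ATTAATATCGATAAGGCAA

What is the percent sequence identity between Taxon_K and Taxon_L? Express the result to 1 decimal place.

Mismatches occur at site 2 (G↔T), site 7 (G↔A), site 9 (G↔C), site 13 (T↔A), site 14 (T↔A).
14 of the 19 sites match, so the percent identity is 14/19 × 100 = 73.7%.

73.7%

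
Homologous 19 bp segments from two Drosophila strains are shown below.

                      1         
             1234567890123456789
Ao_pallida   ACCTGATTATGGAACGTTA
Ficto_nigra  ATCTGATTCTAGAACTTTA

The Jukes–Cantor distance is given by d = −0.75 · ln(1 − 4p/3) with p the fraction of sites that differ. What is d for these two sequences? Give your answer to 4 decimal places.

Mismatches occur at site 2 (C/T), site 9 (A/C), site 11 (G/A), site 16 (G/T).
p = 4/19 = 0.210526.
d = −0.75 · ln(1 − (4/3)·0.210526) = −0.75 · ln(0.719299) = −0.75 · (-0.329478) = 0.2471.

0.2471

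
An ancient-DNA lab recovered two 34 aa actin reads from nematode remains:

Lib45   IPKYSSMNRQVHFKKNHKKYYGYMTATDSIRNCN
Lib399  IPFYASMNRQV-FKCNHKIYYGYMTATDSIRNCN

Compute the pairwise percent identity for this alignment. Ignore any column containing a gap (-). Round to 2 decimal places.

Excluding the 1 gap column leaves 33 comparable sites.
Mismatches occur at site 3 (K/F), site 5 (S/A), site 15 (K/C), site 19 (K/I).
29 of the 33 comparable sites match, so the percent identity is 29/33 × 100 = 87.88%.

87.88%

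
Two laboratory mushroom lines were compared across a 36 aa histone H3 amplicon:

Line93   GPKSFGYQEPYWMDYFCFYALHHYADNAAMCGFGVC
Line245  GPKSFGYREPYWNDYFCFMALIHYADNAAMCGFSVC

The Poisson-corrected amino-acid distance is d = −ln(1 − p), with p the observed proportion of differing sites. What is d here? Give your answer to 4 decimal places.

The sequences differ at positions 8 (Q/R), 13 (M/N), 19 (Y/M), 22 (H/I), 34 (G/S).
p = 5/36 = 0.138889.
d = −ln(1 − 0.138889) = −ln(0.861111) = 0.1495.

0.1495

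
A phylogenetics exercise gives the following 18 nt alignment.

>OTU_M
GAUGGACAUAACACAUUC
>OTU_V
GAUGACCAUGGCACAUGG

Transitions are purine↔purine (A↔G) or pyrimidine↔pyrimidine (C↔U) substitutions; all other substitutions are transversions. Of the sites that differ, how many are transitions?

3

Differing sites — 5:G/A (Ti); 6:A/C (Tv); 10:A/G (Ti); 11:A/G (Ti); 17:U/G (Tv); 18:C/G (Tv).
Of the 6 differences, 3 transitions and 3 transversions, so the answer is 3.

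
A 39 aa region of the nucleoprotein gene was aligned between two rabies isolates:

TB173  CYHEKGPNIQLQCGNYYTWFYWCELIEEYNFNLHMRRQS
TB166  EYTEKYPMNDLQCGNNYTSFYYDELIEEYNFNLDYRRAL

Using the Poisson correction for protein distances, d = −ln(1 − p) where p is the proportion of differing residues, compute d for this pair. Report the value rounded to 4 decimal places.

The sequences differ at positions 1 (C/E), 3 (H/T), 6 (G/Y), 8 (N/M), 9 (I/N), 10 (Q/D), 16 (Y/N), 19 (W/S), 22 (W/Y), 23 (C/D), 34 (H/D), 35 (M/Y), 38 (Q/A), 39 (S/L).
p = 14/39 = 0.358974.
d = −ln(1 − 0.358974) = −ln(0.641026) = 0.4447.

0.4447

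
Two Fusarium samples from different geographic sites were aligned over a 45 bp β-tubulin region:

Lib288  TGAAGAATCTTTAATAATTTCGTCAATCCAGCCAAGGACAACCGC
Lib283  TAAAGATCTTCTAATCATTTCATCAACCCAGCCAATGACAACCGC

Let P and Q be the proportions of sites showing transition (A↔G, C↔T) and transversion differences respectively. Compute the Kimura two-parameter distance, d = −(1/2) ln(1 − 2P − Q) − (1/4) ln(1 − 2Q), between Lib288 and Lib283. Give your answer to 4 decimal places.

0.2385

The sequences differ at positions 2 (G/A, transition), 7 (A/T, transversion), 8 (T/C, transition), 9 (C/T, transition), 11 (T/C, transition), 16 (A/C, transversion), 22 (G/A, transition), 27 (T/C, transition), 36 (G/T, transversion).
Of the 9 differences, 6 transitions and 3 transversions over 45 sites: P = 6/45 = 0.133333, Q = 3/45 = 0.066667.
d = −0.5·ln(0.666667) − 0.25·ln(0.866666) = −0.5·(-0.405465) − 0.25·(-0.143102) = 0.2385.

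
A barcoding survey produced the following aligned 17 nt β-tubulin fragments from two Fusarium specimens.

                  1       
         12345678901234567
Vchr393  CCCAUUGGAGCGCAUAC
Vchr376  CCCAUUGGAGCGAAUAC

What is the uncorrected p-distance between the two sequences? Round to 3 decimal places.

0.059

A single mismatch occurs at site 13 (C→A).
There are 1 differences over 17 sites, so p = 1/17 = 0.059.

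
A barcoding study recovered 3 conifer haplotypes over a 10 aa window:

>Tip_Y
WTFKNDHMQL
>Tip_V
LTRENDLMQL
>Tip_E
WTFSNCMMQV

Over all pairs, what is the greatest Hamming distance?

6

Pairwise Hamming distances:
  Tip_Y vs Tip_V: 4
  Tip_Y vs Tip_E: 4
  Tip_V vs Tip_E: 6
The largest is 6, between Tip_V and Tip_E.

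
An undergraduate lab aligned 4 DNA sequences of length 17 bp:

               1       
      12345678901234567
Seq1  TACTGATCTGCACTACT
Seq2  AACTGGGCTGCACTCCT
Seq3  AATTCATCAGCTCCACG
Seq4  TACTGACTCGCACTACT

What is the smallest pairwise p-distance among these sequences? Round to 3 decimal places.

0.176

Pairwise Hamming distances:
  Seq1 vs Seq2: 4
  Seq1 vs Seq3: 7
  Seq1 vs Seq4: 3
  Seq2 vs Seq3: 9
  Seq2 vs Seq4: 6
  Seq3 vs Seq4: 9
The smallest is 3 mismatches, between Seq1 and Seq4; p = 3/17 = 0.176.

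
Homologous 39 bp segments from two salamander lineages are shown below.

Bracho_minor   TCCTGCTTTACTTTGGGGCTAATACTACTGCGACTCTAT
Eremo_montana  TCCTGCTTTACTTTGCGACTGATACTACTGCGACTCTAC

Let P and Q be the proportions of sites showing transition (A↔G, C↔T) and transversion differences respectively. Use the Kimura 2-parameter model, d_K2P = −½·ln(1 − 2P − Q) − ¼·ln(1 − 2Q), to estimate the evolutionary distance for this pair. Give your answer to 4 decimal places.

0.1121

Mismatches occur at site 16 (G→C, transversion), site 18 (G→A, transition), site 21 (A→G, transition), site 39 (T→C, transition).
Of the 4 differences, 3 transitions and 1 transversion over 39 sites: P = 3/39 = 0.076923, Q = 1/39 = 0.025641.
d = −0.5·ln(0.820513) − 0.25·ln(0.948718) = −0.5·(-0.197826) − 0.25·(-0.052644) = 0.1121.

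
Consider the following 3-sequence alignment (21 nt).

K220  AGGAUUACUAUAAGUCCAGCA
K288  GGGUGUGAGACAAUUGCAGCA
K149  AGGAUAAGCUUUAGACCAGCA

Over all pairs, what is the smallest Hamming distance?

6

Pairwise Hamming distances:
  K220 vs K288: 9
  K220 vs K149: 6
  K288 vs K149: 13
The smallest is 6, between K220 and K149.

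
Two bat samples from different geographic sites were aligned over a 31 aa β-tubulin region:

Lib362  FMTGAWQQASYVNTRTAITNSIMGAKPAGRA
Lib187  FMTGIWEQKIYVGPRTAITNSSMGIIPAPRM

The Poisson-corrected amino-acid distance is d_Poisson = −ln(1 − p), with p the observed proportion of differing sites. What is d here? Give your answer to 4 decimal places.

0.4383

Mismatches occur at site 5 (A→I), site 7 (Q→E), site 9 (A→K), site 10 (S→I), site 13 (N→G), site 14 (T→P), site 22 (I→S), site 25 (A→I), site 26 (K→I), site 29 (G→P), site 31 (A→M).
p = 11/31 = 0.354839.
d = −ln(1 − 0.354839) = −ln(0.645161) = 0.4383.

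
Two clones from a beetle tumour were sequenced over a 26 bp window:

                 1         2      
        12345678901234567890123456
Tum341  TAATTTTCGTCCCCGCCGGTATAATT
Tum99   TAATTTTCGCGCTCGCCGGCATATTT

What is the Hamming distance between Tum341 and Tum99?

The sequences differ at positions 10 (T/C), 11 (C/G), 13 (C/T), 20 (T/C), 24 (A/T).
That gives 5 mismatches out of 26 aligned sites, so the Hamming distance is 5.

5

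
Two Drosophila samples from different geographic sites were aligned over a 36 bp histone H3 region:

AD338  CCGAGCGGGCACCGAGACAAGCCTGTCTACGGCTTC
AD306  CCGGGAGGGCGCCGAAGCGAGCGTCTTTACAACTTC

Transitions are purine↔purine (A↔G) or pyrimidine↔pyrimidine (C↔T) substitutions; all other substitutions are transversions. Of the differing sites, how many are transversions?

Mismatches occur at site 4 (A/G, transition), site 6 (C/A, transversion), site 11 (A/G, transition), site 16 (G/A, transition), site 17 (A/G, transition), site 19 (A/G, transition), site 23 (C/G, transversion), site 25 (G/C, transversion), site 27 (C/T, transition), site 31 (G/A, transition), site 32 (G/A, transition).
Of the 11 differences, 8 transitions and 3 transversions, so the answer is 3.

3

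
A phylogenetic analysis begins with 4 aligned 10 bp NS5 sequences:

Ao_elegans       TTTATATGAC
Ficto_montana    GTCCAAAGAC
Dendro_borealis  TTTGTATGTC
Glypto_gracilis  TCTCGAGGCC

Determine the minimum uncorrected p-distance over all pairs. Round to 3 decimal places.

0.200

Pairwise Hamming distances:
  Ao_elegans vs Ficto_montana: 5
  Ao_elegans vs Dendro_borealis: 2
  Ao_elegans vs Glypto_gracilis: 5
  Ficto_montana vs Dendro_borealis: 6
  Ficto_montana vs Glypto_gracilis: 6
  Dendro_borealis vs Glypto_gracilis: 5
The smallest is 2 mismatches, between Ao_elegans and Dendro_borealis; p = 2/10 = 0.200.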